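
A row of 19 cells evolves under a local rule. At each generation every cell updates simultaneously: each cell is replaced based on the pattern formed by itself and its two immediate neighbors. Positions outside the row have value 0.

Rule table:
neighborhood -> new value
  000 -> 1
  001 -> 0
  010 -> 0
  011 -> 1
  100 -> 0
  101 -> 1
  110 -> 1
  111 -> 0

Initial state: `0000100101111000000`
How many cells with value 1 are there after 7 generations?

generation 1: 1110000011001011111
generation 2: 1010111011000110001
generation 3: 0101101111010110100
generation 4: 0011111001101111001
generation 5: 1010001001111001000
generation 6: 0100100001001000011
generation 7: 0000001100000011011
count of 1: 6

6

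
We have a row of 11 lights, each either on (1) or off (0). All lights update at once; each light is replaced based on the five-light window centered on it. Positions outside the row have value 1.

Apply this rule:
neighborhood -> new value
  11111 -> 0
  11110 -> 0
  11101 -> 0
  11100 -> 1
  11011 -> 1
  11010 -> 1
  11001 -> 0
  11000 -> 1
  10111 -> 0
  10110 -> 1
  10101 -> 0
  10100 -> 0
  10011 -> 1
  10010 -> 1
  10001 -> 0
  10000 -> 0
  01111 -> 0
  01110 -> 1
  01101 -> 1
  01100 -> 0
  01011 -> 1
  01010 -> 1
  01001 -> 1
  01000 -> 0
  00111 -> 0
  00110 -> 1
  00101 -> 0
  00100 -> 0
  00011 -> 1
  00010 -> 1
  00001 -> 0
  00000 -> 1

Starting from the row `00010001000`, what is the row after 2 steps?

01000100010

10100010001
01000100010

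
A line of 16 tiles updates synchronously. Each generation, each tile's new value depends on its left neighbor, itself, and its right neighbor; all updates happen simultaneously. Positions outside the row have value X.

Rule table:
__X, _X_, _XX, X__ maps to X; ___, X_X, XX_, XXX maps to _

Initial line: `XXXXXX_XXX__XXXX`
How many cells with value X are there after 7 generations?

_______X__XXX___
X_____XXXXX__X_X
_X___XX____XXX_X
_XX_XX_X__XX___X
_X__X__XXXX_X_XX
_XXXXXXX____X_X_
_X______X__XX_X_
count of X: 5

5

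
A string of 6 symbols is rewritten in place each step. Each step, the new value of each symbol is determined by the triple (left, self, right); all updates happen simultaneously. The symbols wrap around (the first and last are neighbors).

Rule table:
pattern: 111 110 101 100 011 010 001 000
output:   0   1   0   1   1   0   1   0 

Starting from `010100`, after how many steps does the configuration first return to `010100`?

step 1: 100010
step 2: 010100

2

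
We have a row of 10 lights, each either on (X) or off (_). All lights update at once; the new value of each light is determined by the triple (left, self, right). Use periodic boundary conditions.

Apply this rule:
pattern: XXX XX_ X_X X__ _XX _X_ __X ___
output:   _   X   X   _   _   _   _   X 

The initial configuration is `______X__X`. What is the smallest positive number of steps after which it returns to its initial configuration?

step 1: _XXXX_____
step 2: ____X_XXXX
step 3: _XX__X___X
step 4: X_X____X__
step 5: _X__XX____
step 6: _____X_XXX
step 7: _XXX__X__X
step 8: X__X______
step 9: _____XXXX_
step 10: XXXX____X_
step 11: ___X_XX__X
step 12: _X__X_X___
step 13: _____X__XX
step 14: _XXX_____X
step 15: X__X_XXX__
step 16: ____X__X__
step 17: XXX______X
step 18: __X_XXXX__
step 19: X__X___X_X
step 20: X____X__X_
step 21: __XX_____X
step 22: ___X_XXX__
step 23: XX__X__X_X
step 24: _X______X_
step 25: ___XXXX___
step 26: XX____X_XX
step 27: _X_XX__X__
step 28: __X_X____X
step 29: ___X__XX__
step 30: XX_____X_X
step 31: _X_XXX__X_
step 32: __X__X____
step 33: X______XXX
step 34: X_XXXX____
step 35: _X___X_XX_
step 36: ___X__X_X_
step 37: XX_____X__
step 38: _X_XXX____
step 39: __X__X_XXX
step 40: ______X__X

40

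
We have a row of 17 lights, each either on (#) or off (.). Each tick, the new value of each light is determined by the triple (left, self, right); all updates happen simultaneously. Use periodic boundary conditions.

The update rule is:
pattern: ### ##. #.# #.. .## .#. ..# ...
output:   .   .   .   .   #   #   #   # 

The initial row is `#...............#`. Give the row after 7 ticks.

tick 1: ..###############
tick 2: .##..............
tick 3: ##..#############
tick 4: ...##............
tick 5: ####..###########
tick 6: .....##..........
tick 7: ######..#########

######..#########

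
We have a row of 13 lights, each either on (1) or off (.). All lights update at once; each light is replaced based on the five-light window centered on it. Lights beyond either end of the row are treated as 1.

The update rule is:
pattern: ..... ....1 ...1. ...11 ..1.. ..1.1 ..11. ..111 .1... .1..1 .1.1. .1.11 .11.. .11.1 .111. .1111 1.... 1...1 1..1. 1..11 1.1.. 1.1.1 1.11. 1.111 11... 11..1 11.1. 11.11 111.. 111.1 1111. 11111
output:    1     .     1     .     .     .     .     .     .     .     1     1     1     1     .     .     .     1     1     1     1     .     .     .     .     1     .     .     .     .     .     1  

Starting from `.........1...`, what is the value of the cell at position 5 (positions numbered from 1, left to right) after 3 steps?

step 1: ..11111.1..1.
step 2: 11..1...1.1.1
step 3: ..11..11.1.1.
position 5 holds .

.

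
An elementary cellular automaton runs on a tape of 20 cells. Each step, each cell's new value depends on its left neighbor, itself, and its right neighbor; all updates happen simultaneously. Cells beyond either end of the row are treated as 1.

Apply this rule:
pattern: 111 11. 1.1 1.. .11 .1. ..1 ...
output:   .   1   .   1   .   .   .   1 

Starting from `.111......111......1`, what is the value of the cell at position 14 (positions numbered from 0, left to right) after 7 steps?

1

...111111...111111..
11......111......11.
.111111...111111..1.
......111......11...
11111...111111..111.
....111......11...1.
111...111111..111...
position 14 holds 1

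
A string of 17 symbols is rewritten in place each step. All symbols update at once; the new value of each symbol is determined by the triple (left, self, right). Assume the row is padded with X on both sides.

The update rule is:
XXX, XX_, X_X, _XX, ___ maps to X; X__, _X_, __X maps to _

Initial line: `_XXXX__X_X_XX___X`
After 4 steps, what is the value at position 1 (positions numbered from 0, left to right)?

step 1: XXXXX___X_XXX_X_X
step 2: XXXXX_X__XXXXX_XX
step 3: XXXXXX___XXXXXXXX
step 4: XXXXXX_X_XXXXXXXX
position 1 holds X

X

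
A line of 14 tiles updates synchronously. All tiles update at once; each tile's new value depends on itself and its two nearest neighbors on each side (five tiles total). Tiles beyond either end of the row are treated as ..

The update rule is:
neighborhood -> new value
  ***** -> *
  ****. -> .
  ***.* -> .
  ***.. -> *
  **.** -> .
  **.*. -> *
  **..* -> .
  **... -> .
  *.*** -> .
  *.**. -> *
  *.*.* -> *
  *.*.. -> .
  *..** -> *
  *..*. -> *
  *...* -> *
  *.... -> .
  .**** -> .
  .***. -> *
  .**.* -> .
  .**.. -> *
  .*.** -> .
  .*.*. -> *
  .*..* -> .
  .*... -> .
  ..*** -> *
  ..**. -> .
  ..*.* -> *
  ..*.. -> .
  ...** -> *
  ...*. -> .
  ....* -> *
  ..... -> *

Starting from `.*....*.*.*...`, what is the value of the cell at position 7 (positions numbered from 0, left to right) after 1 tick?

....*.****...*
position 7 holds *

*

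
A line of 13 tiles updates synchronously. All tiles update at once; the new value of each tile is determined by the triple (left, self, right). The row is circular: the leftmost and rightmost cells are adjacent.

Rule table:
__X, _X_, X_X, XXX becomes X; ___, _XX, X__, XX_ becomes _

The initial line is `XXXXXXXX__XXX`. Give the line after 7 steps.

XX_X_X_X_X_X_

XXXXXXX__X_XX
XXXXXX__XXX_X
XXXXX__X_X_X_
_XXX__XXXXXXX
X_X__X_XXXXX_
XXX_XXX_XXX_X
XX_X_X_X_X_X_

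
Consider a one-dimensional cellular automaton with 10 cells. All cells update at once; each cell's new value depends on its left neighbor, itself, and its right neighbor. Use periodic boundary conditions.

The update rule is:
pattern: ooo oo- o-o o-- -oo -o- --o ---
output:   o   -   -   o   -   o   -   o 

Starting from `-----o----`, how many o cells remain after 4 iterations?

4

iteration 1: oooo-ooooo
iteration 2: ooo---oooo
iteration 3: oo-oo--ooo
iteration 4: o----o--oo
count of o: 4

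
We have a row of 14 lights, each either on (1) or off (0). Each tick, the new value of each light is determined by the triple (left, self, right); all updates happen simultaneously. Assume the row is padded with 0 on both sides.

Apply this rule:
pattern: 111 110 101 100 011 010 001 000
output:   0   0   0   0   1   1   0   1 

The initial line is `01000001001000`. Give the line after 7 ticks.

01011101001011
01010001001010
01010101001010
01010101001010  (fixed point — unchanged through tick 7)

01010101001010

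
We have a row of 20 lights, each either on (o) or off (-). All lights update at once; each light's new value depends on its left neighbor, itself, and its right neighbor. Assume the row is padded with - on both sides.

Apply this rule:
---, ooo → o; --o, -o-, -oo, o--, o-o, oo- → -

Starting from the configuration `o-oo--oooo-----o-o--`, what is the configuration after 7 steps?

o----oo--oo--ooo----

-------oo--ooo-----o
oooooo------o--ooo--
-oooo--oooo-----o--o
--oo----oo--ooo-----
o----oo------o--oooo
--oo----oooo-----oo-
o----oo--oo--ooo----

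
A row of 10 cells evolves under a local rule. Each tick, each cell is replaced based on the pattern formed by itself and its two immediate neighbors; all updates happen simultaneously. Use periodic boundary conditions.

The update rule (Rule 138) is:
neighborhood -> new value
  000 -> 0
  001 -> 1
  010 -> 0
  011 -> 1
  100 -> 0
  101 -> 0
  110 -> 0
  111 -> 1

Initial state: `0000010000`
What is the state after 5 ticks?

1000000000

0000100000
0001000000
0010000000
0100000000
1000000000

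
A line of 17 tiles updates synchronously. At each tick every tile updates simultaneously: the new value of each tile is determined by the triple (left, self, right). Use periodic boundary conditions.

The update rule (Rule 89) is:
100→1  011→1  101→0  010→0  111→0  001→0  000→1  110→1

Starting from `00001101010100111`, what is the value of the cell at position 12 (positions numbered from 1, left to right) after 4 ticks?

0

11101100000010101
00101111111000001
10001000001111100
01100111101000110
position 12 holds 0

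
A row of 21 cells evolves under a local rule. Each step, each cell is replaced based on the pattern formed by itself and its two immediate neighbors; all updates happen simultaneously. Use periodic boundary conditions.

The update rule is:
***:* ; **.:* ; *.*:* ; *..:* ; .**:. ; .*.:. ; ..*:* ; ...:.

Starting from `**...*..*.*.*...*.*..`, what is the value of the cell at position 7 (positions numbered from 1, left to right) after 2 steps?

.

step 1: .**.*.**.*.*.*.*.*.**
step 2: *.**.*.**.*.*.*.*.*.*
position 7 holds .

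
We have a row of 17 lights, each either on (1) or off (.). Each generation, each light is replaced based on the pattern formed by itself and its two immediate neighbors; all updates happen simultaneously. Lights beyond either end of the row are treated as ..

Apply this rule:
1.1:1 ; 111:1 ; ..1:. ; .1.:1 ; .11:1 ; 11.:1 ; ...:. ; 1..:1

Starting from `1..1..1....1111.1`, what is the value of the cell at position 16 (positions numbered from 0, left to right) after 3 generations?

1

generation 1: 11.11.11...111111
generation 2: 111111111..111111
generation 3: 1111111111.111111
position 16 holds 1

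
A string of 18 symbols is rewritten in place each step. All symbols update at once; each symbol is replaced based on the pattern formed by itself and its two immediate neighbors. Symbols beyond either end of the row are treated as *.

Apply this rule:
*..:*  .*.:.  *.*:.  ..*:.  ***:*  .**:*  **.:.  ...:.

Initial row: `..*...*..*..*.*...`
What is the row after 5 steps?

.*..*..*...*..*...

*..*...*..*....*..
.*..*...*..*....*.
..*..*...*..*.....
*..*..*...*..*....
.*..*..*...*..*...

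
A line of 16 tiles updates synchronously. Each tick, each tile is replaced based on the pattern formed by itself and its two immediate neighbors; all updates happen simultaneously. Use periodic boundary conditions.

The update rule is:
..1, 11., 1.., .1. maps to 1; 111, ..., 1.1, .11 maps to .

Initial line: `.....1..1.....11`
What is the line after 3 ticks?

1...111111...1.1
11.1.....11.11..
.1.11...1.1..111

.1.11...1.1..111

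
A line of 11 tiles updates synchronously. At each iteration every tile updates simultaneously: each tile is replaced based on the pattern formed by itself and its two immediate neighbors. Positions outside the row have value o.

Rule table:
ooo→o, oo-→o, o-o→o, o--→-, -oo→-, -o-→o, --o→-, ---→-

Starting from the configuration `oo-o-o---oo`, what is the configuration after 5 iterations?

oooooo----o
oooooo-----
oooooo-----  (fixed point — unchanged through iteration 5)

oooooo-----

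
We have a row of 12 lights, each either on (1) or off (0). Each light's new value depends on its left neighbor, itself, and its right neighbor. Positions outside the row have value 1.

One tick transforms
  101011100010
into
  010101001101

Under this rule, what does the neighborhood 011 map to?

At position 4 the neighborhood is 011; the next row has 0 there.

0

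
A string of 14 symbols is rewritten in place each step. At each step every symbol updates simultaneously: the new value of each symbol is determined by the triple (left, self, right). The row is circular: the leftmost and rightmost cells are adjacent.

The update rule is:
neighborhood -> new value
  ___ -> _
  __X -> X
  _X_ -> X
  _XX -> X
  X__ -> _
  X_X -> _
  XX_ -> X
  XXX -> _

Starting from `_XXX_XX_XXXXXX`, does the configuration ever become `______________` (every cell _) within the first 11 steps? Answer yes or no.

no

_X_X_XX_X____X
_X_X_XX_X___XX
_X_X_XX_X__XXX
_X_X_XX_X_XX_X
_X_X_XX_X_XX_X  (fixed point — unchanged through step 11)
step 11 is _X_X_XX_X_XX_X, still not uniform _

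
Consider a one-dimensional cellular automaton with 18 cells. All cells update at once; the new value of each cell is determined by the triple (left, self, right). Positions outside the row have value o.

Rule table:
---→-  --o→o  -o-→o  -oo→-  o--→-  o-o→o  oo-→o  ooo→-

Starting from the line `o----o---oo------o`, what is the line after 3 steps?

o-ooooo---o---o---

o---oo--o-o-----o-
o--o-o-oooo----ooo
o-ooooo---o---o---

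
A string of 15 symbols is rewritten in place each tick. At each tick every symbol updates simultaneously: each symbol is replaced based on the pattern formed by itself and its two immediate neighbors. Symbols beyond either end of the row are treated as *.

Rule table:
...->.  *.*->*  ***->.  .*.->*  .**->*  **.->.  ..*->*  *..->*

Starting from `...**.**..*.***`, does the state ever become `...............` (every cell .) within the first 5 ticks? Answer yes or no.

no

*.**.**.*****..
.**.**.**....**
**.**.**.*..**.
..**.**.*****.*
***.**.**....**
tick 5 is ***.**.**....**, still not uniform .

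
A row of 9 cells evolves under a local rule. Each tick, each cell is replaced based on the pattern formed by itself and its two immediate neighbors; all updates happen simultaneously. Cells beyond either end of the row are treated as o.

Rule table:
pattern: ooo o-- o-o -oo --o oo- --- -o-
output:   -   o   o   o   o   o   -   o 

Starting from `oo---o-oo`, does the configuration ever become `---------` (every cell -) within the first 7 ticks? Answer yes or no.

no

-oo-oooo-
ooooo--oo
----oooo-
o--oo--oo
oooooooo-
-------oo
o-----oo-
tick 7 is o-----oo-, still not uniform -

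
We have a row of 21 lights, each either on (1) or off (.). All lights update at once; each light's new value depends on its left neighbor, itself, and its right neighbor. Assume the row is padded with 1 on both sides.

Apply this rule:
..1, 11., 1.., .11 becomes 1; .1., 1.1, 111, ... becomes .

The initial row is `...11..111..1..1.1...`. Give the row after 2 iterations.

1.111111.111.11...1.1
1.1....1.1.1.111.1..1

1.1....1.1.1.111.1..1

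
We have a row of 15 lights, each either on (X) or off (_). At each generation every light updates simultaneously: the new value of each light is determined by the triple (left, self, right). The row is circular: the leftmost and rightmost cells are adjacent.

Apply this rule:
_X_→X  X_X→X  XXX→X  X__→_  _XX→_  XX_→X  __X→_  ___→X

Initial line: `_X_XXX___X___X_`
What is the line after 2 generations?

generation 1: _XX_XX_X_X_X_X_
generation 2: __XX_XXXXXXXXX_

__XX_XXXXXXXXX_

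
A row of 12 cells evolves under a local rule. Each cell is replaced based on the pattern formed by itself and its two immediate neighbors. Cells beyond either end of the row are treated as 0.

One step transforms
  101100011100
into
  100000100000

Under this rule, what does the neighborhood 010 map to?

At position 0 the neighborhood is 010; the next row has 1 there.

1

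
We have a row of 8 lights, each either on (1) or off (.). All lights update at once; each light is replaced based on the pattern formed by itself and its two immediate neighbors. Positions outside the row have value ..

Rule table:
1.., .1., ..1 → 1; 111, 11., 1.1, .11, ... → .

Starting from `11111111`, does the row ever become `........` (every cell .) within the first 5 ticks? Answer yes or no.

yes

........
all cells are . at tick 1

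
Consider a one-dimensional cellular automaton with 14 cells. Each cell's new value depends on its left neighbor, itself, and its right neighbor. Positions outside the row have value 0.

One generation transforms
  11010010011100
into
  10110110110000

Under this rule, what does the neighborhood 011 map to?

1

At position 0 the neighborhood is 011; the next row has 1 there.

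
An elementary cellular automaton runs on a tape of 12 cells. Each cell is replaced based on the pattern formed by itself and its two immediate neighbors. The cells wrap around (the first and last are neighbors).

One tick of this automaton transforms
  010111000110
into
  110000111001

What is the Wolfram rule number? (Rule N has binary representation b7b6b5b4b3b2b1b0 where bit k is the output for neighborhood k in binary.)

23

position 4: 111 → 0  (bit 7 = 0)
position 5: 110 → 0  (bit 6 = 0)
position 2: 101 → 0  (bit 5 = 0)
position 6: 100 → 1  (bit 4 = 1)
position 3: 011 → 0  (bit 3 = 0)
position 1: 010 → 1  (bit 2 = 1)
position 0: 001 → 1  (bit 1 = 1)
position 7: 000 → 1  (bit 0 = 1)
bits b7..b0 = 00010111 = 23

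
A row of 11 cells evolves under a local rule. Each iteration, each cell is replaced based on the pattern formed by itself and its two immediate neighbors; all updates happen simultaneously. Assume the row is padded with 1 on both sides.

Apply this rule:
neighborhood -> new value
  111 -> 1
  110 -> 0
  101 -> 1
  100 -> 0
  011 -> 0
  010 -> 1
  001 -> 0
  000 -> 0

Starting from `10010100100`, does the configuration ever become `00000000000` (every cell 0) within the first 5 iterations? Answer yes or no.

no

00011100100
00001000100
00001000100  (fixed point — unchanged through iteration 5)
iteration 5 is 00001000100, still not uniform 0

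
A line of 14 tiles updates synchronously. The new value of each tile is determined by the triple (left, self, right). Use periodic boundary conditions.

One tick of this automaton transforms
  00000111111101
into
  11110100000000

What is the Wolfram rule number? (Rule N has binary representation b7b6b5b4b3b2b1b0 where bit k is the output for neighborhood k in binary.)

25

position 6: 111 → 0  (bit 7 = 0)
position 11: 110 → 0  (bit 6 = 0)
position 12: 101 → 0  (bit 5 = 0)
position 0: 100 → 1  (bit 4 = 1)
position 5: 011 → 1  (bit 3 = 1)
position 13: 010 → 0  (bit 2 = 0)
position 4: 001 → 0  (bit 1 = 0)
position 1: 000 → 1  (bit 0 = 1)
bits b7..b0 = 00011001 = 25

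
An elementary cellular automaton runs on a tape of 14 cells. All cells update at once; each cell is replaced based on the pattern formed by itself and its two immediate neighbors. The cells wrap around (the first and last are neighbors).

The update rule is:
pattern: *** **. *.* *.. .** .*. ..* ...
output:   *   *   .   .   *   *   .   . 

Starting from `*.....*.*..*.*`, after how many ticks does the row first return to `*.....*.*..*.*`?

1

*.....*.*..*.*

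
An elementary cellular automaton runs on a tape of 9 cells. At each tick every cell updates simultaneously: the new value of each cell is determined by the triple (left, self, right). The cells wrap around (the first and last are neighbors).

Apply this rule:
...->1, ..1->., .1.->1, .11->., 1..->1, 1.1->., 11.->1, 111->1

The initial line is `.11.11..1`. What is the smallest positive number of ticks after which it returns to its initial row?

18

..1..11.1
1.11..1.1
1..11.1..
11..1.11.
.11.1..1.
..1.11.11
1.1..1..1
1.11.11..
1..1..11.
11.11..1.
.1..11.1.
.11..1.11
..11.1..1
1..1.11.1
11.1..1..
.1.11.11.
.1..1..11
.11.11..1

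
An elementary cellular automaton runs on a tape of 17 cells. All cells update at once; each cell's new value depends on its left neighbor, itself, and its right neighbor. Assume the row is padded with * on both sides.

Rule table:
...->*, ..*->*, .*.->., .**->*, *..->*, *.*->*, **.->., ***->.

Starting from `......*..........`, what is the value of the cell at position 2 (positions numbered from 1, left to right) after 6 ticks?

******.**********
......**.........
*******.*********
.......**........
********.********
........**.......
position 2 holds .

.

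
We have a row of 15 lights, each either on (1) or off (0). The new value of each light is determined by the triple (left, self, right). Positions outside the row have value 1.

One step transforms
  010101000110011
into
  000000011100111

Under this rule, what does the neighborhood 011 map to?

1

At position 9 the neighborhood is 011; the next row has 1 there.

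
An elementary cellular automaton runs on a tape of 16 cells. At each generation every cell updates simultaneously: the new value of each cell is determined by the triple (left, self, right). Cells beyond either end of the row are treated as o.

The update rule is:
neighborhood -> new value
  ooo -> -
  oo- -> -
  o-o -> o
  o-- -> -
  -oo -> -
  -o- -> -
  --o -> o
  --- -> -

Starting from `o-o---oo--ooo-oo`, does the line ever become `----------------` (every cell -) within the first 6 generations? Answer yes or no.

no

generation 1: -o---o---o---o--
generation 2: o---o---o---o--o
generation 3: ---o---o---o--o-
generation 4: --o---o---o--o-o
generation 5: -o---o---o--o-o-
generation 6: o---o---o--o-o-o
generation 6 is o---o---o--o-o-o, still not uniform -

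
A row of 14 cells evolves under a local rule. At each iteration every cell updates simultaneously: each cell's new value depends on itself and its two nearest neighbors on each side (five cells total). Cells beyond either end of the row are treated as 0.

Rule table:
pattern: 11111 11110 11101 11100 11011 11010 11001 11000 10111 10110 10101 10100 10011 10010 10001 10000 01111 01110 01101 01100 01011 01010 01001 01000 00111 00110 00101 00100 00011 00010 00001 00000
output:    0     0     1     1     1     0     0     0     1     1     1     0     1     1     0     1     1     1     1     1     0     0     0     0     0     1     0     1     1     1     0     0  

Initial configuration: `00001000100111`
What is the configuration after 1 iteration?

00011001101011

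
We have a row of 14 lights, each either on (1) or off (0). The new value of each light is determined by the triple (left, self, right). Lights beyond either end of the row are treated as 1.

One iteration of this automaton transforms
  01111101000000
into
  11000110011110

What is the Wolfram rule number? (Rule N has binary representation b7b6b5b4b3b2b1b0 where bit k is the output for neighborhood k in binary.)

105

position 2: 111 → 0  (bit 7 = 0)
position 5: 110 → 1  (bit 6 = 1)
position 0: 101 → 1  (bit 5 = 1)
position 8: 100 → 0  (bit 4 = 0)
position 1: 011 → 1  (bit 3 = 1)
position 7: 010 → 0  (bit 2 = 0)
position 13: 001 → 0  (bit 1 = 0)
position 9: 000 → 1  (bit 0 = 1)
bits b7..b0 = 01101001 = 105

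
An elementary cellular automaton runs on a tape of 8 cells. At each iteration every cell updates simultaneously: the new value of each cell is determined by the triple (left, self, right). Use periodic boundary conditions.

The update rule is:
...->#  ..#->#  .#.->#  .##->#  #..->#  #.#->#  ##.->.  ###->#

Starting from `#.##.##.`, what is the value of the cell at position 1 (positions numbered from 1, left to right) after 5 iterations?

#

###.##.#
##.##.##
#.##.###
.##.####
##.####.
position 1 holds #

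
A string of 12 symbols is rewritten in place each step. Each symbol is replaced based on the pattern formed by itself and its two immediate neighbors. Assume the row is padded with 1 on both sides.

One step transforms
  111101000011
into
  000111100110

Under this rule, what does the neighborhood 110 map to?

1

At position 3 the neighborhood is 110; the next row has 1 there.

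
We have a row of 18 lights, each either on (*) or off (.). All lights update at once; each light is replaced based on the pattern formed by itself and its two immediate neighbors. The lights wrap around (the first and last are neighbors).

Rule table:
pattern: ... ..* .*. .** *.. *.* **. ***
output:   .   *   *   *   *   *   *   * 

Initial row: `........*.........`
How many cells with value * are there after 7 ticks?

15

tick 1: .......***........
tick 2: ......*****.......
tick 3: .....*******......
tick 4: ....*********.....
tick 5: ...***********....
tick 6: ..*************...
tick 7: .***************..
count of *: 15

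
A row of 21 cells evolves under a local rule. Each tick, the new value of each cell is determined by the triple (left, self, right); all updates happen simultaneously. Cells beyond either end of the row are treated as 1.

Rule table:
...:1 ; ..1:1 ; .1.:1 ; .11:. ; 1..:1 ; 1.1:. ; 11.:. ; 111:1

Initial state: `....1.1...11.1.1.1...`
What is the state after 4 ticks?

11111.1111...1.1.1111
1111...11.1111.1..111
111.111....11..111.11
11...1.1111..11.1...1

11...1.1111..11.1...1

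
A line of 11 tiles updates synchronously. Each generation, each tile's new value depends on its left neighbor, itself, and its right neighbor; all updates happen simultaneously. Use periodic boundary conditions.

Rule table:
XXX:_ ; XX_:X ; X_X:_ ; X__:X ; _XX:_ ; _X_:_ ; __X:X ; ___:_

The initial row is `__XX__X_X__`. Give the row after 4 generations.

generation 1: _X_XXX___X_
generation 2: X____XX_X_X
generation 3: XX__X_X____
generation 4: _XXX___X__X

_XXX___X__X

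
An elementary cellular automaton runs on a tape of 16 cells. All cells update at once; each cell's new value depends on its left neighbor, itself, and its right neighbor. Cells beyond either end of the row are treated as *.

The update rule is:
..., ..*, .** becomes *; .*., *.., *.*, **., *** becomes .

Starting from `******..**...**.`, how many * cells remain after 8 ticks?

tick 1: .......**..***..
tick 2: .*******..**...*
tick 3: .*.......**..***
tick 4: ...*******..**..
tick 5: .***.......**..*
tick 6: .*...*******..**
tick 7: ...***.......**.
tick 8: .***...*******..
count of *: 10

10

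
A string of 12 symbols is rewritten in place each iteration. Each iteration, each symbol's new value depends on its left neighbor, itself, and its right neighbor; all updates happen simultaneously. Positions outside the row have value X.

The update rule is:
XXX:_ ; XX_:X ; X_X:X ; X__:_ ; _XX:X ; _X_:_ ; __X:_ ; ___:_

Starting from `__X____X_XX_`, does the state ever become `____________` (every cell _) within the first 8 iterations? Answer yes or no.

yes

________XXXX
________X___
____________
all cells are _ at iteration 3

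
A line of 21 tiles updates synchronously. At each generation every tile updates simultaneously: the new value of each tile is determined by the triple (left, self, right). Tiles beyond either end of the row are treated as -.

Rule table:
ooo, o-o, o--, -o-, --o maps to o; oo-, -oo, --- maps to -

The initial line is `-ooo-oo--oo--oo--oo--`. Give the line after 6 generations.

--ooo-oo-oo--oo-oooo-

o-o-o--oo--oo--oo--o-
ooooooo--oo--oo--oooo
-ooooo-oo--oo--oo-oo-
o-ooo-o--oo--oo--o--o
oo-o-oooo--oo--oooooo
--ooo-oo-oo--oo-oooo-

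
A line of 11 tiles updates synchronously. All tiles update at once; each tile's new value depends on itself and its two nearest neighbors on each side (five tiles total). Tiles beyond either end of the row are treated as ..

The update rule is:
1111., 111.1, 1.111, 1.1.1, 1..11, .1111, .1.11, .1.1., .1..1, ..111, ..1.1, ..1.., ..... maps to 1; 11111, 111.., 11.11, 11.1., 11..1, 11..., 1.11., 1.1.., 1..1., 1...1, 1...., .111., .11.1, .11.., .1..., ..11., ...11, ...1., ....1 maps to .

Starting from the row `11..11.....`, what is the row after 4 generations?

........1..

...1....111
1..1....1..
11.1....1..
........1..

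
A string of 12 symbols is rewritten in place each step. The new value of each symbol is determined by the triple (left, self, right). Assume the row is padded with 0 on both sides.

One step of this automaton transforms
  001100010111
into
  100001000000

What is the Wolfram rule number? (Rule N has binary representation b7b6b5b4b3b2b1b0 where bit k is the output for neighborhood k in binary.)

1

position 10: 111 → 0  (bit 7 = 0)
position 3: 110 → 0  (bit 6 = 0)
position 8: 101 → 0  (bit 5 = 0)
position 4: 100 → 0  (bit 4 = 0)
position 2: 011 → 0  (bit 3 = 0)
position 7: 010 → 0  (bit 2 = 0)
position 1: 001 → 0  (bit 1 = 0)
position 0: 000 → 1  (bit 0 = 1)
bits b7..b0 = 00000001 = 1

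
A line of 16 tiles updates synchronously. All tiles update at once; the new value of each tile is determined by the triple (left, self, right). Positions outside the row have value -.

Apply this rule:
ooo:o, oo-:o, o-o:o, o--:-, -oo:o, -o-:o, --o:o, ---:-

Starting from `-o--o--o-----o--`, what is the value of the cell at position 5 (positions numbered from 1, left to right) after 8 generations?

generation 1: oo-oo-oo----oo--
generation 2: oooooooo---ooo--
generation 3: oooooooo--oooo--
generation 4: oooooooo-ooooo--
generation 5: oooooooooooooo--
generation 6: oooooooooooooo--  (fixed point — unchanged through generation 8)
position 5 holds o

o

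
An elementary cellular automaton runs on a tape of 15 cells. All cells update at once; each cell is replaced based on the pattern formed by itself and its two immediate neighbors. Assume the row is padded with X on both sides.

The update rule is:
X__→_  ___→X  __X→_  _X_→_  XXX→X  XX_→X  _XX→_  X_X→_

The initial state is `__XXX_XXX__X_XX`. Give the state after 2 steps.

_X__X___X_XXX__

___XX__XX_____X
_X__X___X_XXX__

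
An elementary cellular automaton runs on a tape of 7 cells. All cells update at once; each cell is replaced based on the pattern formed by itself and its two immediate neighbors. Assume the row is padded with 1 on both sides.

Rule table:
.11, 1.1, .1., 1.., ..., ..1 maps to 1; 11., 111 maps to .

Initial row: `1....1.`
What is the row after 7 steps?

.111111
11.....
..11111
111....
...1111
1111...
....111

....111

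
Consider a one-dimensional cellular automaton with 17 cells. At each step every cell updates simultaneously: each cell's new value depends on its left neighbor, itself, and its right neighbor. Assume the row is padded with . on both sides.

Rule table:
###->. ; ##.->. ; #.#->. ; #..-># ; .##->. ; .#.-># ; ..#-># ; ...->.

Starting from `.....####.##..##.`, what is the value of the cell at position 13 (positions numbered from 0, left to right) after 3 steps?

#

....#.......##..#
...###.....#..###
..#...#...####...
position 13 holds #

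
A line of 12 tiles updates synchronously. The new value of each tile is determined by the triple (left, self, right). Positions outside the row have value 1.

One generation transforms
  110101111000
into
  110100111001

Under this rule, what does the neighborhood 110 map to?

At position 1 the neighborhood is 110; the next row has 1 there.

1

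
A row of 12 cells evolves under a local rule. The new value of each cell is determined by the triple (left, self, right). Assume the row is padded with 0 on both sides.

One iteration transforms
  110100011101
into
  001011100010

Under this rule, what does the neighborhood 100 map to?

At position 4 the neighborhood is 100; the next row has 1 there.

1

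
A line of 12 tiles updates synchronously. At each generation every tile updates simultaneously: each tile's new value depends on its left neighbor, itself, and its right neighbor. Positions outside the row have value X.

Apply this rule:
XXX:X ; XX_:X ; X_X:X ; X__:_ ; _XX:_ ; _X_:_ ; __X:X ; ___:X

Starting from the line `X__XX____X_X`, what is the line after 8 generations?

X_X_X_XXX_X_
XX_X_X_XXX_X
XXX_X_X_XXX_
XXXX_X_X_XXX
XXXXX_X_X_XX
XXXXXX_X_X_X
XXXXXXX_X_X_
XXXXXXXX_X_X

XXXXXXXX_X_X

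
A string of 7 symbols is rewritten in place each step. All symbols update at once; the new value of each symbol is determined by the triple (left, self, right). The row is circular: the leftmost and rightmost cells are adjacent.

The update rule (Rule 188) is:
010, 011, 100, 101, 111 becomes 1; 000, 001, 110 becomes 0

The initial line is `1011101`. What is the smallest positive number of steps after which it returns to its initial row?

7

0111011
1110110
1101101
1011011
0110111
1101110
1011101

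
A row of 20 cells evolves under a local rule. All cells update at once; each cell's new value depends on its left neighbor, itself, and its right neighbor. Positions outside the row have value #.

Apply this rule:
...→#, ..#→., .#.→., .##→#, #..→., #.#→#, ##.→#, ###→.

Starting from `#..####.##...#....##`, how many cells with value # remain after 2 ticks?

9

#..#..####.#...##.#.
#.....#..##..#.###.#
count of #: 9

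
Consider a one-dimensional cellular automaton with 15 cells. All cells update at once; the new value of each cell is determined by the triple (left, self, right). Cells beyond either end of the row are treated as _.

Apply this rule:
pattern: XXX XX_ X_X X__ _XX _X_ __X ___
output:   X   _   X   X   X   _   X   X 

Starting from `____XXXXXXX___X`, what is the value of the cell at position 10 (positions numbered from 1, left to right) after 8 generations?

_

generation 1: XXXXXXXXXX_XXX_
generation 2: XXXXXXXXX_XXX_X
generation 3: XXXXXXXX_XXX_X_
generation 4: XXXXXXX_XXX_X_X
generation 5: XXXXXX_XXX_X_X_
generation 6: XXXXX_XXX_X_X_X
generation 7: XXXX_XXX_X_X_X_
generation 8: XXX_XXX_X_X_X_X
position 10 holds _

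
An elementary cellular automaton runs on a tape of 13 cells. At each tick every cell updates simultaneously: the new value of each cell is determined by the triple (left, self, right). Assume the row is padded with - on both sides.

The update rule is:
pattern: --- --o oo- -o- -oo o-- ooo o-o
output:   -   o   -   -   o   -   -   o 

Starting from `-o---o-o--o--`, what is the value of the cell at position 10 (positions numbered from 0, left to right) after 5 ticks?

tick 1: o---o-o--o---
tick 2: ---o-o--o----
tick 3: --o-o--o-----
tick 4: -o-o--o------
tick 5: o-o--o-------
position 10 holds -

-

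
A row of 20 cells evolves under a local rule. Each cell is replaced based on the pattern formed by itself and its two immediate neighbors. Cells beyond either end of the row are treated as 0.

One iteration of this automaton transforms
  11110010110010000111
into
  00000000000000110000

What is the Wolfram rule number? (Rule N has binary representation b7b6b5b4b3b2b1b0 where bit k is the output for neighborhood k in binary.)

1

position 1: 111 → 0  (bit 7 = 0)
position 3: 110 → 0  (bit 6 = 0)
position 7: 101 → 0  (bit 5 = 0)
position 4: 100 → 0  (bit 4 = 0)
position 0: 011 → 0  (bit 3 = 0)
position 6: 010 → 0  (bit 2 = 0)
position 5: 001 → 0  (bit 1 = 0)
position 14: 000 → 1  (bit 0 = 1)
bits b7..b0 = 00000001 = 1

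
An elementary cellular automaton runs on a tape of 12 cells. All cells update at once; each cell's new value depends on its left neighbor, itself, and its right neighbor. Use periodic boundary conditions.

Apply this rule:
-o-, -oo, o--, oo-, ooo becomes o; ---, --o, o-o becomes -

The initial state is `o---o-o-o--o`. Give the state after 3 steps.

ooo-o-o-oo-o

step 1: oo--o-o-oo-o
step 2: ooo-o-o-oo-o
step 3: ooo-o-o-oo-o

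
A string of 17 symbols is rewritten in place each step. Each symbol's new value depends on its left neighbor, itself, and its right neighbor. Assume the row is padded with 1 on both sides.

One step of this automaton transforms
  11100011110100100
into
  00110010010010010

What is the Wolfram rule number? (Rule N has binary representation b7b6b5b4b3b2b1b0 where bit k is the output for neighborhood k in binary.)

position 0: 111 → 0  (bit 7 = 0)
position 2: 110 → 1  (bit 6 = 1)
position 10: 101 → 0  (bit 5 = 0)
position 3: 100 → 1  (bit 4 = 1)
position 6: 011 → 1  (bit 3 = 1)
position 11: 010 → 0  (bit 2 = 0)
position 5: 001 → 0  (bit 1 = 0)
position 4: 000 → 0  (bit 0 = 0)
bits b7..b0 = 01011000 = 88

88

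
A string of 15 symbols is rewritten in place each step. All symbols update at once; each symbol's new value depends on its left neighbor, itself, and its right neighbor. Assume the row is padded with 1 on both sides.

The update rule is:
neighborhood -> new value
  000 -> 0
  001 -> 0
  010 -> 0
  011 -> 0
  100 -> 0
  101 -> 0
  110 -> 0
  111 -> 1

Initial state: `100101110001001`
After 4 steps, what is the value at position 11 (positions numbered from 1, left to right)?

000000100000000
000000000000000
000000000000000  (fixed point — unchanged through step 4)
position 11 holds 0

0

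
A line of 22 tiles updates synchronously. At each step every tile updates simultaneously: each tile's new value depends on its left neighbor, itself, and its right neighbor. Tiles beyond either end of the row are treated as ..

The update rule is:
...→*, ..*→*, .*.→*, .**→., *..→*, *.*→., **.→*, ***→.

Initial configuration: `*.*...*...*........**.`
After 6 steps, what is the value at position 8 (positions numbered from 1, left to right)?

*.*****************.**
*.................*..*
**********************
.....................*
**********************  (repeats step 3; period 2)
step 6: .....................*
position 8 holds .

.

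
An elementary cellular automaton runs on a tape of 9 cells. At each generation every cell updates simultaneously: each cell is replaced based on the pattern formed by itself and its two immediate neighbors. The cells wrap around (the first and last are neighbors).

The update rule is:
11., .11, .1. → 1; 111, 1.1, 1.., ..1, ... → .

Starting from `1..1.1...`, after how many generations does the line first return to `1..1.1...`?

1

1..1.1...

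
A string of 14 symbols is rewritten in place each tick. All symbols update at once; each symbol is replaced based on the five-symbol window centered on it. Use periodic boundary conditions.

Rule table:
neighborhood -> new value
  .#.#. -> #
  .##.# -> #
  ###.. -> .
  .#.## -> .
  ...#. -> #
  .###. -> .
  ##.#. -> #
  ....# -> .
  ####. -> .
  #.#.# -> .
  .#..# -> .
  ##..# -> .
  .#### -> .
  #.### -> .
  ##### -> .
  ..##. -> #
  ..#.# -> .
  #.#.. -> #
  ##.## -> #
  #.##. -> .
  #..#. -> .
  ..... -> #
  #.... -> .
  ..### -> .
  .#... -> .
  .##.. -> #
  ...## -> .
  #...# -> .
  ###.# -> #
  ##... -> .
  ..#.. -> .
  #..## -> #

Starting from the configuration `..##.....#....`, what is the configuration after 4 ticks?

..##..#.#...##
.###...##...##
#......##...##
...##..##.....

...##..##.....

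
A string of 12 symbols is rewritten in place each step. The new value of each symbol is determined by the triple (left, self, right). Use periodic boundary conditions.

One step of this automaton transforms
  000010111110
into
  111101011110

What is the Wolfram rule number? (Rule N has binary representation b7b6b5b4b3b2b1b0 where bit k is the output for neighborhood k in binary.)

position 7: 111 → 1  (bit 7 = 1)
position 10: 110 → 1  (bit 6 = 1)
position 5: 101 → 1  (bit 5 = 1)
position 11: 100 → 0  (bit 4 = 0)
position 6: 011 → 0  (bit 3 = 0)
position 4: 010 → 0  (bit 2 = 0)
position 3: 001 → 1  (bit 1 = 1)
position 0: 000 → 1  (bit 0 = 1)
bits b7..b0 = 11100011 = 227

227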